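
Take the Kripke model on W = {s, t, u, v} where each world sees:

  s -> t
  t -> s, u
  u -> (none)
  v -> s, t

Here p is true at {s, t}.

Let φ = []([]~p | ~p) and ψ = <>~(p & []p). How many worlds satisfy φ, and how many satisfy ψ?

For []([]~p | ~p):
s: successors {t}; []~p | ~p there: t:F. ✗
t: successors {s, u}; []~p | ~p there: s:F, u:T. ✗
u: no successors, so []([]~p | ~p) holds vacuously. ✓
v: successors {s, t}; []~p | ~p there: s:F, t:F. ✗
— 1 world.
For <>~(p & []p):
s: successors {t}; ~(p & []p) there: t:T. ✓
t: successors {s, u}; ~(p & []p) there: s:F, u:T. ✓
u: no successors, so <>~(p & []p) fails. ✗
v: successors {s, t}; ~(p & []p) there: s:F, t:T. ✓
— 3 worlds.

1 and 3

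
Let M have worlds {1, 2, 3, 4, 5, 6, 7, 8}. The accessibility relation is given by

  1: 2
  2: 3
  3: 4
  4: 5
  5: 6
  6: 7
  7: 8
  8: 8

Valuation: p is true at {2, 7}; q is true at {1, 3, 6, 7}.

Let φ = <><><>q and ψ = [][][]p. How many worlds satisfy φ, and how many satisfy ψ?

2 and 1

For <><><>q:
1: successors {2}; <><>q there: 2:F. ✗
2: successors {3}; <><>q there: 3:F. ✗
3: successors {4}; <><>q there: 4:T. ✓
4: successors {5}; <><>q there: 5:T. ✓
5: successors {6}; <><>q there: 6:F. ✗
6: successors {7}; <><>q there: 7:F. ✗
7: successors {8}; <><>q there: 8:F. ✗
8: successors {8}; <><>q there: 8:F. ✗
— 2 worlds.
For [][][]p:
1: successors {2}; [][]p there: 2:F. ✗
2: successors {3}; [][]p there: 3:F. ✗
3: successors {4}; [][]p there: 4:F. ✗
4: successors {5}; [][]p there: 5:T. ✓
5: successors {6}; [][]p there: 6:F. ✗
6: successors {7}; [][]p there: 7:F. ✗
7: successors {8}; [][]p there: 8:F. ✗
8: successors {8}; [][]p there: 8:F. ✗
— 1 world.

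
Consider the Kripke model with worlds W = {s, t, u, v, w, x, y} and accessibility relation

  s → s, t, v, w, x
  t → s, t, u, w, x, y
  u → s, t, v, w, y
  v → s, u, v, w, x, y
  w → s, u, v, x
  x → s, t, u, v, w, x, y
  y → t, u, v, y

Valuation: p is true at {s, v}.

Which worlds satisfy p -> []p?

s: p is T, []p is F. ✗
t: p is F, []p is F. ✓
u: p is F, []p is F. ✓
v: p is T, []p is F. ✗
w: p is F, []p is F. ✓
x: p is F, []p is F. ✓
y: p is F, []p is F. ✓

{t, u, w, x, y}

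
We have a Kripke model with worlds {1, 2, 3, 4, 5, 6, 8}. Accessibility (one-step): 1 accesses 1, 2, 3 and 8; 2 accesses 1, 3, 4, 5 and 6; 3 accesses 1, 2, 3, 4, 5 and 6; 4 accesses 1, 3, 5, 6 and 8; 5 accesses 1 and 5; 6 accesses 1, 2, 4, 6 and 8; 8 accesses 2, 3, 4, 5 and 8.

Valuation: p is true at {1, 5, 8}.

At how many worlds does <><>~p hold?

7

1: successors {1, 2, 3, 8}; <>~p there: 1:T, 2:T, 3:T, 8:T. ✓
2: successors {1, 3, 4, 5, 6}; <>~p there: 1:T, 3:T, 4:T, 5:F, 6:T. ✓
3: successors {1, 2, 3, 4, 5, 6}; <>~p there: 1:T, 2:T, 3:T, 4:T, 5:F, 6:T. ✓
4: successors {1, 3, 5, 6, 8}; <>~p there: 1:T, 3:T, 5:F, 6:T, 8:T. ✓
5: successors {1, 5}; <>~p there: 1:T, 5:F. ✓
6: successors {1, 2, 4, 6, 8}; <>~p there: 1:T, 2:T, 4:T, 6:T, 8:T. ✓
8: successors {2, 3, 4, 5, 8}; <>~p there: 2:T, 3:T, 4:T, 5:F, 8:T. ✓
Satisfying worlds: {1, 2, 3, 4, 5, 6, 8}.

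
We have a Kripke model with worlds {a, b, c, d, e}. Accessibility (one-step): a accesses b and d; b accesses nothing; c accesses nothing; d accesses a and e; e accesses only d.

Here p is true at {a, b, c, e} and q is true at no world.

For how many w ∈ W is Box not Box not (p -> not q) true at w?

a: successors {b, d}; not Box not (p -> not q) there: b:F, d:T. ✗
b: no successors, so Box not Box not (p -> not q) holds vacuously. ✓
c: no successors, so Box not Box not (p -> not q) holds vacuously. ✓
d: successors {a, e}; not Box not (p -> not q) there: a:T, e:T. ✓
e: successors {d}; not Box not (p -> not q) there: d:T. ✓
Satisfying worlds: {b, c, d, e}.

4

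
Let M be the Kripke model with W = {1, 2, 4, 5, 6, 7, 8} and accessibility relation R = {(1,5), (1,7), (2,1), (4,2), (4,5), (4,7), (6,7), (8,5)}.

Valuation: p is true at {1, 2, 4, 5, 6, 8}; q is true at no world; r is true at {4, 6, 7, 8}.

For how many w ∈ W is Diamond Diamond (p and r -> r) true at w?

1: successors {5, 7}; Diamond (p and r -> r) there: 5:F, 7:F. ✗
2: successors {1}; Diamond (p and r -> r) there: 1:T. ✓
4: successors {2, 5, 7}; Diamond (p and r -> r) there: 2:T, 5:F, 7:F. ✓
5: no successors, so Diamond Diamond (p and r -> r) fails. ✗
6: successors {7}; Diamond (p and r -> r) there: 7:F. ✗
7: no successors, so Diamond Diamond (p and r -> r) fails. ✗
8: successors {5}; Diamond (p and r -> r) there: 5:F. ✗
Satisfying worlds: {2, 4}.

2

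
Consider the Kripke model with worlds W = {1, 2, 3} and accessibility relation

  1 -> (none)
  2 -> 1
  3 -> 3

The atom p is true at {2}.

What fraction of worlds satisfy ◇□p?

1/3

1: no successors, so ◇□p fails. ✗
2: successors {1}; □p there: 1:T. ✓
3: successors {3}; □p there: 3:F. ✗
That's 1 of 3 worlds, so 1/3.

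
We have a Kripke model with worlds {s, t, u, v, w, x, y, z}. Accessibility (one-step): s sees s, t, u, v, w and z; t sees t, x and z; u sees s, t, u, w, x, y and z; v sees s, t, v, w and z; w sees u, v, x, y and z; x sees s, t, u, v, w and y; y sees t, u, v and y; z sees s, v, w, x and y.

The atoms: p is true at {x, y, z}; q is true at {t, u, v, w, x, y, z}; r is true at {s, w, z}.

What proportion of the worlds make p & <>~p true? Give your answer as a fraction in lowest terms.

s: p is F, <>~p is T. ✗
t: p is F, <>~p is T. ✗
u: p is F, <>~p is T. ✗
v: p is F, <>~p is T. ✗
w: p is F, <>~p is T. ✗
x: p is T, <>~p is T. ✓
y: p is T, <>~p is T. ✓
z: p is T, <>~p is T. ✓
That's 3 of 8 worlds, so 3/8.

3/8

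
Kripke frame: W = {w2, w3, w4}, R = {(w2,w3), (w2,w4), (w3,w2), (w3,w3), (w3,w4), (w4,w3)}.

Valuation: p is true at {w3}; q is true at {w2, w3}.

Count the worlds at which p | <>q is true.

w2: p is F, <>q is T. ✓
w3: p is T, <>q is T. ✓
w4: p is F, <>q is T. ✓
Satisfying worlds: {w2, w3, w4}.

3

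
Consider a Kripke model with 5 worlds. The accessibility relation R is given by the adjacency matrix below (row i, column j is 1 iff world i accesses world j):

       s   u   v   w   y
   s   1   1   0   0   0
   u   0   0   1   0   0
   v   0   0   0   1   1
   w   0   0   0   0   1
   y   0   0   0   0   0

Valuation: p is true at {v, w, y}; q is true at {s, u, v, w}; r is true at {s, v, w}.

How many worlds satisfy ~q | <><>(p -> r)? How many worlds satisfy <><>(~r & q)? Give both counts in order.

For ~q | <><>(p -> r):
s: ~q is F, <><>(p -> r) is T. ✓
u: ~q is F, <><>(p -> r) is T. ✓
v: ~q is F, <><>(p -> r) is F. ✗
w: ~q is F, <><>(p -> r) is F. ✗
y: ~q is T, <><>(p -> r) is F. ✓
— 3 worlds.
For <><>(~r & q):
s: successors {s, u}; <>(~r & q) there: s:T, u:F. ✓
u: successors {v}; <>(~r & q) there: v:F. ✗
v: successors {w, y}; <>(~r & q) there: w:F, y:F. ✗
w: successors {y}; <>(~r & q) there: y:F. ✗
y: no successors, so <><>(~r & q) fails. ✗
— 1 world.

3 and 1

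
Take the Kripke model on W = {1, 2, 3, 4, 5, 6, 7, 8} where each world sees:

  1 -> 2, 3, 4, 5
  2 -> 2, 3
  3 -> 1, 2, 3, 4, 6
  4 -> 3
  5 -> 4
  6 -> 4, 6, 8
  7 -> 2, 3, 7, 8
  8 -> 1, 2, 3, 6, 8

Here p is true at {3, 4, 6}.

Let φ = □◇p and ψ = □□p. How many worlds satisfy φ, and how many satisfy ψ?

8 and 1

For □◇p:
1: successors {2, 3, 4, 5}; ◇p there: 2:T, 3:T, 4:T, 5:T. ✓
2: successors {2, 3}; ◇p there: 2:T, 3:T. ✓
3: successors {1, 2, 3, 4, 6}; ◇p there: 1:T, 2:T, 3:T, 4:T, 6:T. ✓
4: successors {3}; ◇p there: 3:T. ✓
5: successors {4}; ◇p there: 4:T. ✓
6: successors {4, 6, 8}; ◇p there: 4:T, 6:T, 8:T. ✓
7: successors {2, 3, 7, 8}; ◇p there: 2:T, 3:T, 7:T, 8:T. ✓
8: successors {1, 2, 3, 6, 8}; ◇p there: 1:T, 2:T, 3:T, 6:T, 8:T. ✓
— 8 worlds.
For □□p:
1: successors {2, 3, 4, 5}; □p there: 2:F, 3:F, 4:T, 5:T. ✗
2: successors {2, 3}; □p there: 2:F, 3:F. ✗
3: successors {1, 2, 3, 4, 6}; □p there: 1:F, 2:F, 3:F, 4:T, 6:F. ✗
4: successors {3}; □p there: 3:F. ✗
5: successors {4}; □p there: 4:T. ✓
6: successors {4, 6, 8}; □p there: 4:T, 6:F, 8:F. ✗
7: successors {2, 3, 7, 8}; □p there: 2:F, 3:F, 7:F, 8:F. ✗
8: successors {1, 2, 3, 6, 8}; □p there: 1:F, 2:F, 3:F, 6:F, 8:F. ✗
— 1 world.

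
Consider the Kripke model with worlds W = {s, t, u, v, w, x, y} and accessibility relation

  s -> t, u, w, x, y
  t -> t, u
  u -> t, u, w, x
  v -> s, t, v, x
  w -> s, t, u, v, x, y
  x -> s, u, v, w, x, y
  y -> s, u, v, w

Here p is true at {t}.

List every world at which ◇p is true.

s: successors {t, u, w, x, y}; p there: t:T, u:F, w:F, x:F, y:F. ✓
t: successors {t, u}; p there: t:T, u:F. ✓
u: successors {t, u, w, x}; p there: t:T, u:F, w:F, x:F. ✓
v: successors {s, t, v, x}; p there: s:F, t:T, v:F, x:F. ✓
w: successors {s, t, u, v, x, y}; p there: s:F, t:T, u:F, v:F, x:F, y:F. ✓
x: successors {s, u, v, w, x, y}; p there: s:F, u:F, v:F, w:F, x:F, y:F. ✗
y: successors {s, u, v, w}; p there: s:F, u:F, v:F, w:F. ✗

{s, t, u, v, w}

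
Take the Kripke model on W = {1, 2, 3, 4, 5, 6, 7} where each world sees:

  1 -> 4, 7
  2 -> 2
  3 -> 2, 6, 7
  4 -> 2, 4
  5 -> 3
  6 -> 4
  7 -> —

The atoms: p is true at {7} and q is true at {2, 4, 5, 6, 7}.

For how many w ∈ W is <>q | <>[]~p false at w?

2

1: <>q is T, <>[]~p is T. ✓
2: <>q is T, <>[]~p is T. ✓
3: <>q is T, <>[]~p is T. ✓
4: <>q is T, <>[]~p is T. ✓
5: <>q is F, <>[]~p is F. ✗
6: <>q is T, <>[]~p is T. ✓
7: <>q is F, <>[]~p is F. ✗
Satisfying worlds: {1, 2, 3, 4, 6}.
So <>q | <>[]~p fails at the other 2 worlds.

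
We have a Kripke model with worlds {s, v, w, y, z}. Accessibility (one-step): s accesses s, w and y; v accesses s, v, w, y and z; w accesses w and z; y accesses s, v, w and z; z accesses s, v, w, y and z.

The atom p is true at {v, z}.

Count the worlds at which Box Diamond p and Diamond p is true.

s: Box Diamond p is F, Diamond p is F. ✗
v: Box Diamond p is F, Diamond p is T. ✗
w: Box Diamond p is T, Diamond p is T. ✓
y: Box Diamond p is F, Diamond p is T. ✗
z: Box Diamond p is F, Diamond p is T. ✗
Satisfying worlds: {w}.

1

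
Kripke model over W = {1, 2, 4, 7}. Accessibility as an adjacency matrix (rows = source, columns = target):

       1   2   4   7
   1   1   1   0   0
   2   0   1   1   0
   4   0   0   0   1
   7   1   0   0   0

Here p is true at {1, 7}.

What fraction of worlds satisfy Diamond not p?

1/2

1: successors {1, 2}; not p there: 1:F, 2:T. ✓
2: successors {2, 4}; not p there: 2:T, 4:T. ✓
4: successors {7}; not p there: 7:F. ✗
7: successors {1}; not p there: 1:F. ✗
That's 2 of 4 worlds, so 2/4 = 1/2.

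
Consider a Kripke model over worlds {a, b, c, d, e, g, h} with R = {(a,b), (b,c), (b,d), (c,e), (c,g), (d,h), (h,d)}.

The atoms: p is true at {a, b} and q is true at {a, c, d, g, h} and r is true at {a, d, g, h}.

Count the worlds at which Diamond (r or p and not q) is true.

5

a: successors {b}; r or p and not q there: b:T. ✓
b: successors {c, d}; r or p and not q there: c:F, d:T. ✓
c: successors {e, g}; r or p and not q there: e:F, g:T. ✓
d: successors {h}; r or p and not q there: h:T. ✓
e: no successors, so Diamond (r or p and not q) fails. ✗
g: no successors, so Diamond (r or p and not q) fails. ✗
h: successors {d}; r or p and not q there: d:T. ✓
Satisfying worlds: {a, b, c, d, h}.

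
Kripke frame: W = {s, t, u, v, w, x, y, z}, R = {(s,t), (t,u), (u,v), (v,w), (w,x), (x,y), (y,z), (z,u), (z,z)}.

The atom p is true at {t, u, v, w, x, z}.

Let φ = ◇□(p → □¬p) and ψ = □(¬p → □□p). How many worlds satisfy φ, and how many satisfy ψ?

2 and 8

For ◇□(p → □¬p):
s: successors {t}; □(p → □¬p) there: t:F. ✗
t: successors {u}; □(p → □¬p) there: u:F. ✗
u: successors {v}; □(p → □¬p) there: v:F. ✗
v: successors {w}; □(p → □¬p) there: w:T. ✓
w: successors {x}; □(p → □¬p) there: x:T. ✓
x: successors {y}; □(p → □¬p) there: y:F. ✗
y: successors {z}; □(p → □¬p) there: z:F. ✗
z: successors {u, z}; □(p → □¬p) there: u:F, z:F. ✗
— 2 worlds.
For □(¬p → □□p):
s: successors {t}; ¬p → □□p there: t:T. ✓
t: successors {u}; ¬p → □□p there: u:T. ✓
u: successors {v}; ¬p → □□p there: v:T. ✓
v: successors {w}; ¬p → □□p there: w:T. ✓
w: successors {x}; ¬p → □□p there: x:T. ✓
x: successors {y}; ¬p → □□p there: y:T. ✓
y: successors {z}; ¬p → □□p there: z:T. ✓
z: successors {u, z}; ¬p → □□p there: u:T, z:T. ✓
— 8 worlds.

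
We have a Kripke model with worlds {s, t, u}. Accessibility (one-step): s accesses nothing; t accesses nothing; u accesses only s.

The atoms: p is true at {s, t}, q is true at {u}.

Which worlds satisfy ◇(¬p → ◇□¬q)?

s: no successors, so ◇(¬p → ◇□¬q) fails. ✗
t: no successors, so ◇(¬p → ◇□¬q) fails. ✗
u: successors {s}; ¬p → ◇□¬q there: s:T. ✓

{u}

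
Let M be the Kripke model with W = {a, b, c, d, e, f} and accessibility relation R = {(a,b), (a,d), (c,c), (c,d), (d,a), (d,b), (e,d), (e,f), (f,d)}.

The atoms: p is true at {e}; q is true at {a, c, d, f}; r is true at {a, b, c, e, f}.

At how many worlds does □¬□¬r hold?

a: successors {b, d}; ¬□¬r there: b:F, d:T. ✗
b: no successors, so □¬□¬r holds vacuously. ✓
c: successors {c, d}; ¬□¬r there: c:T, d:T. ✓
d: successors {a, b}; ¬□¬r there: a:T, b:F. ✗
e: successors {d, f}; ¬□¬r there: d:T, f:F. ✗
f: successors {d}; ¬□¬r there: d:T. ✓
Satisfying worlds: {b, c, f}.

3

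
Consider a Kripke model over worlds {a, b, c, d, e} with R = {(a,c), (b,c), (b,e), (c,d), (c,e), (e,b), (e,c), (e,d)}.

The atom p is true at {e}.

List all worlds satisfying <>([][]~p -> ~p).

a: successors {c}; [][]~p -> ~p there: c:T. ✓
b: successors {c, e}; [][]~p -> ~p there: c:T, e:T. ✓
c: successors {d, e}; [][]~p -> ~p there: d:T, e:T. ✓
d: no successors, so <>([][]~p -> ~p) fails. ✗
e: successors {b, c, d}; [][]~p -> ~p there: b:T, c:T, d:T. ✓

{a, b, c, e}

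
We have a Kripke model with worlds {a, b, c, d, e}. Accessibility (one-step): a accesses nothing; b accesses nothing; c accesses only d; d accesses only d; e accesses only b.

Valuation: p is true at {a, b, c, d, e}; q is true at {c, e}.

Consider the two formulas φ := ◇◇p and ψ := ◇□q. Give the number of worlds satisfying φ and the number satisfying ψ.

2 and 1

For ◇◇p:
a: no successors, so ◇◇p fails. ✗
b: no successors, so ◇◇p fails. ✗
c: successors {d}; ◇p there: d:T. ✓
d: successors {d}; ◇p there: d:T. ✓
e: successors {b}; ◇p there: b:F. ✗
— 2 worlds.
For ◇□q:
a: no successors, so ◇□q fails. ✗
b: no successors, so ◇□q fails. ✗
c: successors {d}; □q there: d:F. ✗
d: successors {d}; □q there: d:F. ✗
e: successors {b}; □q there: b:T. ✓
— 1 world.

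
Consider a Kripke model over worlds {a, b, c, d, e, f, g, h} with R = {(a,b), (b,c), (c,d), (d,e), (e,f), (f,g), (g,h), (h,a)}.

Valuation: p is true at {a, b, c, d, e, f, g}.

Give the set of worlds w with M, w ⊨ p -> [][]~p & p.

a: p is T, [][]~p & p is F. ✗
b: p is T, [][]~p & p is F. ✗
c: p is T, [][]~p & p is F. ✗
d: p is T, [][]~p & p is F. ✗
e: p is T, [][]~p & p is F. ✗
f: p is T, [][]~p & p is T. ✓
g: p is T, [][]~p & p is F. ✗
h: p is F, [][]~p & p is F. ✓

{f, h}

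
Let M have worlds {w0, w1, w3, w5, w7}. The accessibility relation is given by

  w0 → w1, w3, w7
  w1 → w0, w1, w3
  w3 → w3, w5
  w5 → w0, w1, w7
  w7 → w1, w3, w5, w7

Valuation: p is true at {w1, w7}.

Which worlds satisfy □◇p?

w0: successors {w1, w3, w7}; ◇p there: w1:T, w3:F, w7:T. ✗
w1: successors {w0, w1, w3}; ◇p there: w0:T, w1:T, w3:F. ✗
w3: successors {w3, w5}; ◇p there: w3:F, w5:T. ✗
w5: successors {w0, w1, w7}; ◇p there: w0:T, w1:T, w7:T. ✓
w7: successors {w1, w3, w5, w7}; ◇p there: w1:T, w3:F, w5:T, w7:T. ✗

{w5}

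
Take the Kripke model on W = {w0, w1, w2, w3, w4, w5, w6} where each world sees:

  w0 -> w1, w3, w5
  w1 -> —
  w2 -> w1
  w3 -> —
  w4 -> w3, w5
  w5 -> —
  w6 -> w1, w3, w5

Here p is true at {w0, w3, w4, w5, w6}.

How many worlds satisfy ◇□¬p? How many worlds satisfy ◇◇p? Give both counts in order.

For ◇□¬p:
w0: successors {w1, w3, w5}; □¬p there: w1:T, w3:T, w5:T. ✓
w1: no successors, so ◇□¬p fails. ✗
w2: successors {w1}; □¬p there: w1:T. ✓
w3: no successors, so ◇□¬p fails. ✗
w4: successors {w3, w5}; □¬p there: w3:T, w5:T. ✓
w5: no successors, so ◇□¬p fails. ✗
w6: successors {w1, w3, w5}; □¬p there: w1:T, w3:T, w5:T. ✓
— 4 worlds.
For ◇◇p:
w0: successors {w1, w3, w5}; ◇p there: w1:F, w3:F, w5:F. ✗
w1: no successors, so ◇◇p fails. ✗
w2: successors {w1}; ◇p there: w1:F. ✗
w3: no successors, so ◇◇p fails. ✗
w4: successors {w3, w5}; ◇p there: w3:F, w5:F. ✗
w5: no successors, so ◇◇p fails. ✗
w6: successors {w1, w3, w5}; ◇p there: w1:F, w3:F, w5:F. ✗
— 0 worlds.

4 and 0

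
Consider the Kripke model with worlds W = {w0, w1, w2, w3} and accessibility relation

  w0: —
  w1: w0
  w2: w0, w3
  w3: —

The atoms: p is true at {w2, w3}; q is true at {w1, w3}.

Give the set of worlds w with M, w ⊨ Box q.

{w0, w3}

w0: no successors, so Box q holds vacuously. ✓
w1: successors {w0}; q there: w0:F. ✗
w2: successors {w0, w3}; q there: w0:F, w3:T. ✗
w3: no successors, so Box q holds vacuously. ✓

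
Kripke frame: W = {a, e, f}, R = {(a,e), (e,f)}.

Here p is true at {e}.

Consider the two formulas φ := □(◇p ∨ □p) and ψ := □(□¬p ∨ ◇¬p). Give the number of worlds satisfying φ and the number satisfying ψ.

2 and 3

For □(◇p ∨ □p):
a: successors {e}; ◇p ∨ □p there: e:F. ✗
e: successors {f}; ◇p ∨ □p there: f:T. ✓
f: no successors, so □(◇p ∨ □p) holds vacuously. ✓
— 2 worlds.
For □(□¬p ∨ ◇¬p):
a: successors {e}; □¬p ∨ ◇¬p there: e:T. ✓
e: successors {f}; □¬p ∨ ◇¬p there: f:T. ✓
f: no successors, so □(□¬p ∨ ◇¬p) holds vacuously. ✓
— 3 worlds.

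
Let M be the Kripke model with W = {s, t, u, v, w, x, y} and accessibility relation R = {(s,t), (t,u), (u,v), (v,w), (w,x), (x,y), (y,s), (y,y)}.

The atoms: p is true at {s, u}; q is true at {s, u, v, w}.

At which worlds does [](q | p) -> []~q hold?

{s, w, x, y}

s: [](q | p) is F, []~q is T. ✓
t: [](q | p) is T, []~q is F. ✗
u: [](q | p) is T, []~q is F. ✗
v: [](q | p) is T, []~q is F. ✗
w: [](q | p) is F, []~q is T. ✓
x: [](q | p) is F, []~q is T. ✓
y: [](q | p) is F, []~q is F. ✓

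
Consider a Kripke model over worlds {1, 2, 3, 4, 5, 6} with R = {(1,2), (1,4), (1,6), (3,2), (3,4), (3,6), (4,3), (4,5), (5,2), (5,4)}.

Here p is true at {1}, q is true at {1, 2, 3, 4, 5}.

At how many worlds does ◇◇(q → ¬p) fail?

1: successors {2, 4, 6}; ◇(q → ¬p) there: 2:F, 4:T, 6:F. ✓
2: no successors, so ◇◇(q → ¬p) fails. ✗
3: successors {2, 4, 6}; ◇(q → ¬p) there: 2:F, 4:T, 6:F. ✓
4: successors {3, 5}; ◇(q → ¬p) there: 3:T, 5:T. ✓
5: successors {2, 4}; ◇(q → ¬p) there: 2:F, 4:T. ✓
6: no successors, so ◇◇(q → ¬p) fails. ✗
Satisfying worlds: {1, 3, 4, 5}.
So ◇◇(q → ¬p) fails at the other 2 worlds.

2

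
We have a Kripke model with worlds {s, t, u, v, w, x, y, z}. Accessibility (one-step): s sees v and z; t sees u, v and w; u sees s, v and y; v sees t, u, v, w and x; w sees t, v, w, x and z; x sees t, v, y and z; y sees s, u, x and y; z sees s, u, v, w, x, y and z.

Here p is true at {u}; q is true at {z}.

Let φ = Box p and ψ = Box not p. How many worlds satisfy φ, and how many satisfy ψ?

For Box p:
s: successors {v, z}; p there: v:F, z:F. ✗
t: successors {u, v, w}; p there: u:T, v:F, w:F. ✗
u: successors {s, v, y}; p there: s:F, v:F, y:F. ✗
v: successors {t, u, v, w, x}; p there: t:F, u:T, v:F, w:F, x:F. ✗
w: successors {t, v, w, x, z}; p there: t:F, v:F, w:F, x:F, z:F. ✗
x: successors {t, v, y, z}; p there: t:F, v:F, y:F, z:F. ✗
y: successors {s, u, x, y}; p there: s:F, u:T, x:F, y:F. ✗
z: successors {s, u, v, w, x, y, z}; p there: s:F, u:T, v:F, w:F, x:F, y:F, z:F. ✗
— 0 worlds.
For Box not p:
s: successors {v, z}; not p there: v:T, z:T. ✓
t: successors {u, v, w}; not p there: u:F, v:T, w:T. ✗
u: successors {s, v, y}; not p there: s:T, v:T, y:T. ✓
v: successors {t, u, v, w, x}; not p there: t:T, u:F, v:T, w:T, x:T. ✗
w: successors {t, v, w, x, z}; not p there: t:T, v:T, w:T, x:T, z:T. ✓
x: successors {t, v, y, z}; not p there: t:T, v:T, y:T, z:T. ✓
y: successors {s, u, x, y}; not p there: s:T, u:F, x:T, y:T. ✗
z: successors {s, u, v, w, x, y, z}; not p there: s:T, u:F, v:T, w:T, x:T, y:T, z:T. ✗
— 4 worlds.

0 and 4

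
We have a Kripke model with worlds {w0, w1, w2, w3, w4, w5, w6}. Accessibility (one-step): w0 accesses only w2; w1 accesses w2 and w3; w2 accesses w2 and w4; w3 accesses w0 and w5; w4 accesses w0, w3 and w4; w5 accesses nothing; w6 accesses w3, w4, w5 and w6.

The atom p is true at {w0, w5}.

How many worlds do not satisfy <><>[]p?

w0: successors {w2}; <>[]p there: w2:F. ✗
w1: successors {w2, w3}; <>[]p there: w2:F, w3:T. ✓
w2: successors {w2, w4}; <>[]p there: w2:F, w4:T. ✓
w3: successors {w0, w5}; <>[]p there: w0:F, w5:F. ✗
w4: successors {w0, w3, w4}; <>[]p there: w0:F, w3:T, w4:T. ✓
w5: no successors, so <><>[]p fails. ✗
w6: successors {w3, w4, w5, w6}; <>[]p there: w3:T, w4:T, w5:F, w6:T. ✓
Satisfying worlds: {w1, w2, w4, w6}.
So <><>[]p fails at the other 3 worlds.

3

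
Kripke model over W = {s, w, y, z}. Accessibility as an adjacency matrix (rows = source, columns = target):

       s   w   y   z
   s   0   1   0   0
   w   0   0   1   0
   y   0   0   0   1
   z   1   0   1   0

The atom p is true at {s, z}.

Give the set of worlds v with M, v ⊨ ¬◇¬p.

s: ◇¬p is T. ✗
w: ◇¬p is T. ✗
y: ◇¬p is F. ✓
z: ◇¬p is T. ✗

{y}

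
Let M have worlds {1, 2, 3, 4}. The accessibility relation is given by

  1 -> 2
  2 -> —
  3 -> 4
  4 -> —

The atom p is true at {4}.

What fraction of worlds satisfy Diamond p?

1/4

1: successors {2}; p there: 2:F. ✗
2: no successors, so Diamond p fails. ✗
3: successors {4}; p there: 4:T. ✓
4: no successors, so Diamond p fails. ✗
That's 1 of 4 worlds, so 1/4.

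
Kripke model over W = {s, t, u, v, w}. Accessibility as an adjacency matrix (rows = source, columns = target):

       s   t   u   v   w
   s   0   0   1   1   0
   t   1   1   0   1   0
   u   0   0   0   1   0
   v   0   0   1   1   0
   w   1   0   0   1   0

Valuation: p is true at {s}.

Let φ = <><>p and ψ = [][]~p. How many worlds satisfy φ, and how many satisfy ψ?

For <><>p:
s: successors {u, v}; <>p there: u:F, v:F. ✗
t: successors {s, t, v}; <>p there: s:F, t:T, v:F. ✓
u: successors {v}; <>p there: v:F. ✗
v: successors {u, v}; <>p there: u:F, v:F. ✗
w: successors {s, v}; <>p there: s:F, v:F. ✗
— 1 world.
For [][]~p:
s: successors {u, v}; []~p there: u:T, v:T. ✓
t: successors {s, t, v}; []~p there: s:T, t:F, v:T. ✗
u: successors {v}; []~p there: v:T. ✓
v: successors {u, v}; []~p there: u:T, v:T. ✓
w: successors {s, v}; []~p there: s:T, v:T. ✓
— 4 worlds.

1 and 4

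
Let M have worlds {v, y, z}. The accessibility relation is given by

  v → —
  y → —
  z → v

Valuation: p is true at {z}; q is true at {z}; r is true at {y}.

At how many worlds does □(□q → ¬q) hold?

v: no successors, so □(□q → ¬q) holds vacuously. ✓
y: no successors, so □(□q → ¬q) holds vacuously. ✓
z: successors {v}; □q → ¬q there: v:T. ✓
Satisfying worlds: {v, y, z}.

3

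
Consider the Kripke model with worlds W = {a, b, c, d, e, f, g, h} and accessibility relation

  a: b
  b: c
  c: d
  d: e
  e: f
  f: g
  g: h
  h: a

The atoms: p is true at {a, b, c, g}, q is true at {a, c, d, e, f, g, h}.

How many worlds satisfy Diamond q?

a: successors {b}; q there: b:F. ✗
b: successors {c}; q there: c:T. ✓
c: successors {d}; q there: d:T. ✓
d: successors {e}; q there: e:T. ✓
e: successors {f}; q there: f:T. ✓
f: successors {g}; q there: g:T. ✓
g: successors {h}; q there: h:T. ✓
h: successors {a}; q there: a:T. ✓
Satisfying worlds: {b, c, d, e, f, g, h}.

7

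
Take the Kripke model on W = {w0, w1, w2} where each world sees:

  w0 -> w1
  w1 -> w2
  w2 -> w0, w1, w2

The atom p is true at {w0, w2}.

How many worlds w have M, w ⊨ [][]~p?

0

w0: successors {w1}; []~p there: w1:F. ✗
w1: successors {w2}; []~p there: w2:F. ✗
w2: successors {w0, w1, w2}; []~p there: w0:T, w1:F, w2:F. ✗
Satisfying worlds: ∅.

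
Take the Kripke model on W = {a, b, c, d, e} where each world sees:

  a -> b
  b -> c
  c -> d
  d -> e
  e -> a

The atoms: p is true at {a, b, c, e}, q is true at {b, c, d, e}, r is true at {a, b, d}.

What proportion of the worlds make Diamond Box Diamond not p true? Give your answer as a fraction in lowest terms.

1/5

a: successors {b}; Box Diamond not p there: b:T. ✓
b: successors {c}; Box Diamond not p there: c:F. ✗
c: successors {d}; Box Diamond not p there: d:F. ✗
d: successors {e}; Box Diamond not p there: e:F. ✗
e: successors {a}; Box Diamond not p there: a:F. ✗
That's 1 of 5 worlds, so 1/5.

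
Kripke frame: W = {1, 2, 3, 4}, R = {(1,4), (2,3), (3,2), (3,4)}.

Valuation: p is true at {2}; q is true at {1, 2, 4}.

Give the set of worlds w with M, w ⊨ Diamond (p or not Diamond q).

1: successors {4}; p or not Diamond q there: 4:T. ✓
2: successors {3}; p or not Diamond q there: 3:F. ✗
3: successors {2, 4}; p or not Diamond q there: 2:T, 4:T. ✓
4: no successors, so Diamond (p or not Diamond q) fails. ✗

{1, 3}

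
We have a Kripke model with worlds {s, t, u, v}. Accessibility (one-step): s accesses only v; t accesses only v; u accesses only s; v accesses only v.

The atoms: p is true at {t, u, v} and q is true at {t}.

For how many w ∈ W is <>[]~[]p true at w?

0

s: successors {v}; []~[]p there: v:F. ✗
t: successors {v}; []~[]p there: v:F. ✗
u: successors {s}; []~[]p there: s:F. ✗
v: successors {v}; []~[]p there: v:F. ✗
Satisfying worlds: ∅.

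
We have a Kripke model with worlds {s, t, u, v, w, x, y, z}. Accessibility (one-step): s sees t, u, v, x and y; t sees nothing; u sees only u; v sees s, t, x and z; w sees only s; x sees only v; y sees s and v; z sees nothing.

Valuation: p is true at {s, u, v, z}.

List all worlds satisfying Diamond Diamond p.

{s, u, v, w, x, y}

s: successors {t, u, v, x, y}; Diamond p there: t:F, u:T, v:T, x:T, y:T. ✓
t: no successors, so Diamond Diamond p fails. ✗
u: successors {u}; Diamond p there: u:T. ✓
v: successors {s, t, x, z}; Diamond p there: s:T, t:F, x:T, z:F. ✓
w: successors {s}; Diamond p there: s:T. ✓
x: successors {v}; Diamond p there: v:T. ✓
y: successors {s, v}; Diamond p there: s:T, v:T. ✓
z: no successors, so Diamond Diamond p fails. ✗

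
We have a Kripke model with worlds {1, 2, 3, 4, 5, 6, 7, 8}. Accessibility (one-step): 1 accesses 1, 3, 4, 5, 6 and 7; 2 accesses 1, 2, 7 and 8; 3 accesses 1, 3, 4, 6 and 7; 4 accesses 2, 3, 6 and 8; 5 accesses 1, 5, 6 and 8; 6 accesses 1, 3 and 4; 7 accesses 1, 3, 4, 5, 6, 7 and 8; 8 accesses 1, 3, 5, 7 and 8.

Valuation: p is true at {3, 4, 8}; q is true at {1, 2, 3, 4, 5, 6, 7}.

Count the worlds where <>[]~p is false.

1: successors {1, 3, 4, 5, 6, 7}; []~p there: 1:F, 3:F, 4:F, 5:F, 6:F, 7:F. ✗
2: successors {1, 2, 7, 8}; []~p there: 1:F, 2:F, 7:F, 8:F. ✗
3: successors {1, 3, 4, 6, 7}; []~p there: 1:F, 3:F, 4:F, 6:F, 7:F. ✗
4: successors {2, 3, 6, 8}; []~p there: 2:F, 3:F, 6:F, 8:F. ✗
5: successors {1, 5, 6, 8}; []~p there: 1:F, 5:F, 6:F, 8:F. ✗
6: successors {1, 3, 4}; []~p there: 1:F, 3:F, 4:F. ✗
7: successors {1, 3, 4, 5, 6, 7, 8}; []~p there: 1:F, 3:F, 4:F, 5:F, 6:F, 7:F, 8:F. ✗
8: successors {1, 3, 5, 7, 8}; []~p there: 1:F, 3:F, 5:F, 7:F, 8:F. ✗
Satisfying worlds: ∅.
So <>[]~p fails at the other 8 worlds.

8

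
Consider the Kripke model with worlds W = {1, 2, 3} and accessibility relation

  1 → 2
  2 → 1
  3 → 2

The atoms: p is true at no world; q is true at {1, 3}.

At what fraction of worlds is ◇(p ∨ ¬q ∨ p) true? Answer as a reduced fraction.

2/3

1: successors {2}; p ∨ ¬q ∨ p there: 2:T. ✓
2: successors {1}; p ∨ ¬q ∨ p there: 1:F. ✗
3: successors {2}; p ∨ ¬q ∨ p there: 2:T. ✓
That's 2 of 3 worlds, so 2/3.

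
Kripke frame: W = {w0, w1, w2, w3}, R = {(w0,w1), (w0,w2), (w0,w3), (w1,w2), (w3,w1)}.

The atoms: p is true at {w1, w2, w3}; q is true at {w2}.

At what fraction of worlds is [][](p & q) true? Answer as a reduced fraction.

3/4

w0: successors {w1, w2, w3}; [](p & q) there: w1:T, w2:T, w3:F. ✗
w1: successors {w2}; [](p & q) there: w2:T. ✓
w2: no successors, so [][](p & q) holds vacuously. ✓
w3: successors {w1}; [](p & q) there: w1:T. ✓
That's 3 of 4 worlds, so 3/4.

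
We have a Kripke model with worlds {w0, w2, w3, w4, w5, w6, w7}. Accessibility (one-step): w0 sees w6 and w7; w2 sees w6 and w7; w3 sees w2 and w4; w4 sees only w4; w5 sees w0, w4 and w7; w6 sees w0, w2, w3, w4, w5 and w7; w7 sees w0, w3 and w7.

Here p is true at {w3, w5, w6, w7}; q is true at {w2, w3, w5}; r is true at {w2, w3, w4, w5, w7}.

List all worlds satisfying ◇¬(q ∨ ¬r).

w0: successors {w6, w7}; ¬(q ∨ ¬r) there: w6:F, w7:T. ✓
w2: successors {w6, w7}; ¬(q ∨ ¬r) there: w6:F, w7:T. ✓
w3: successors {w2, w4}; ¬(q ∨ ¬r) there: w2:F, w4:T. ✓
w4: successors {w4}; ¬(q ∨ ¬r) there: w4:T. ✓
w5: successors {w0, w4, w7}; ¬(q ∨ ¬r) there: w0:F, w4:T, w7:T. ✓
w6: successors {w0, w2, w3, w4, w5, w7}; ¬(q ∨ ¬r) there: w0:F, w2:F, w3:F, w4:T, w5:F, w7:T. ✓
w7: successors {w0, w3, w7}; ¬(q ∨ ¬r) there: w0:F, w3:F, w7:T. ✓

{w0, w2, w3, w4, w5, w6, w7}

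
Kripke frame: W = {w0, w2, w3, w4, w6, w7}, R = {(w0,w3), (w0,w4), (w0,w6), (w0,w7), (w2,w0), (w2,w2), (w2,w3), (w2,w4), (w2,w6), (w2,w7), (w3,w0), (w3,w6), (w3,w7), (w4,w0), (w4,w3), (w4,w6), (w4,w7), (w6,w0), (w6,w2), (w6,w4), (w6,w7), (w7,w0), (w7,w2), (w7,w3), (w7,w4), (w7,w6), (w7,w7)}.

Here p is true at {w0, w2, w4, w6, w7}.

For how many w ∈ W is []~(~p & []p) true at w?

w0: successors {w3, w4, w6, w7}; ~(~p & []p) there: w3:F, w4:T, w6:T, w7:T. ✗
w2: successors {w0, w2, w3, w4, w6, w7}; ~(~p & []p) there: w0:T, w2:T, w3:F, w4:T, w6:T, w7:T. ✗
w3: successors {w0, w6, w7}; ~(~p & []p) there: w0:T, w6:T, w7:T. ✓
w4: successors {w0, w3, w6, w7}; ~(~p & []p) there: w0:T, w3:F, w6:T, w7:T. ✗
w6: successors {w0, w2, w4, w7}; ~(~p & []p) there: w0:T, w2:T, w4:T, w7:T. ✓
w7: successors {w0, w2, w3, w4, w6, w7}; ~(~p & []p) there: w0:T, w2:T, w3:F, w4:T, w6:T, w7:T. ✗
Satisfying worlds: {w3, w6}.

2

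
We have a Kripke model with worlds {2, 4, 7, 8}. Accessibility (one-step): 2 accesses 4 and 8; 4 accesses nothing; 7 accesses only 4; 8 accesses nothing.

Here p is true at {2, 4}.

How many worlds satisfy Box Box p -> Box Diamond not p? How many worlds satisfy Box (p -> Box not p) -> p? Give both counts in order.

For Box Box p -> Box Diamond not p:
2: Box Box p is T, Box Diamond not p is F. ✗
4: Box Box p is T, Box Diamond not p is T. ✓
7: Box Box p is T, Box Diamond not p is F. ✗
8: Box Box p is T, Box Diamond not p is T. ✓
— 2 worlds.
For Box (p -> Box not p) -> p:
2: Box (p -> Box not p) is T, p is T. ✓
4: Box (p -> Box not p) is T, p is T. ✓
7: Box (p -> Box not p) is T, p is F. ✗
8: Box (p -> Box not p) is T, p is F. ✗
— 2 worlds.

2 and 2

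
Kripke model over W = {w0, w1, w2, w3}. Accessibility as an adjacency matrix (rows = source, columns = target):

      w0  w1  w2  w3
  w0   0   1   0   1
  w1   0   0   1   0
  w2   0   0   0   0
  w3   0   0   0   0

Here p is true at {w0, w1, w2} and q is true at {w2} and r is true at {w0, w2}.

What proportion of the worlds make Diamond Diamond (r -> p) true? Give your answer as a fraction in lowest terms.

1/4

w0: successors {w1, w3}; Diamond (r -> p) there: w1:T, w3:F. ✓
w1: successors {w2}; Diamond (r -> p) there: w2:F. ✗
w2: no successors, so Diamond Diamond (r -> p) fails. ✗
w3: no successors, so Diamond Diamond (r -> p) fails. ✗
That's 1 of 4 worlds, so 1/4.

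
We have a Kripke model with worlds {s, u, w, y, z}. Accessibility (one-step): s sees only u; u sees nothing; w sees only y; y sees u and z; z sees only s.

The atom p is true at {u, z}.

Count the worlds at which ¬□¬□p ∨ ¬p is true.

4

s: ¬□¬□p is T, ¬p is T. ✓
u: ¬□¬□p is F, ¬p is F. ✗
w: ¬□¬□p is T, ¬p is T. ✓
y: ¬□¬□p is T, ¬p is T. ✓
z: ¬□¬□p is T, ¬p is F. ✓
Satisfying worlds: {s, w, y, z}.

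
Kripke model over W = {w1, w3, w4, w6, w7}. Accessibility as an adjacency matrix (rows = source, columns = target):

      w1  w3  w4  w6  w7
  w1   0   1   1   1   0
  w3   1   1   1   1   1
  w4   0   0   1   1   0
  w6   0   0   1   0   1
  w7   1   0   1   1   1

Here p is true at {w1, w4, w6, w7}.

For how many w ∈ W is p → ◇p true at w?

5

w1: p is T, ◇p is T. ✓
w3: p is F, ◇p is T. ✓
w4: p is T, ◇p is T. ✓
w6: p is T, ◇p is T. ✓
w7: p is T, ◇p is T. ✓
Satisfying worlds: {w1, w3, w4, w6, w7}.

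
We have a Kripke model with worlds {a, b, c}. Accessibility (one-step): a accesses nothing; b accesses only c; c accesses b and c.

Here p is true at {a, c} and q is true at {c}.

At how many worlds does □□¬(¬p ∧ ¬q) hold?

a: no successors, so □□¬(¬p ∧ ¬q) holds vacuously. ✓
b: successors {c}; □¬(¬p ∧ ¬q) there: c:F. ✗
c: successors {b, c}; □¬(¬p ∧ ¬q) there: b:T, c:F. ✗
Satisfying worlds: {a}.

1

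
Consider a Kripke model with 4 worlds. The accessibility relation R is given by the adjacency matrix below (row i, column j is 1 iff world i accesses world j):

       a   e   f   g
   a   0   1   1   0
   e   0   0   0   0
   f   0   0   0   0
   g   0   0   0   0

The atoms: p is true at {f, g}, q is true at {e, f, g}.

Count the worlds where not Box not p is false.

a: Box not p is F. ✓
e: Box not p is T. ✗
f: Box not p is T. ✗
g: Box not p is T. ✗
Satisfying worlds: {a}.
So not Box not p fails at the other 3 worlds.

3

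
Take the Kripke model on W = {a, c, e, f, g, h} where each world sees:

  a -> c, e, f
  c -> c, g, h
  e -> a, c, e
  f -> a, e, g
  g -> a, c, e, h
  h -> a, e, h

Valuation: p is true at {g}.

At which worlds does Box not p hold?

{a, e, g, h}

a: successors {c, e, f}; not p there: c:T, e:T, f:T. ✓
c: successors {c, g, h}; not p there: c:T, g:F, h:T. ✗
e: successors {a, c, e}; not p there: a:T, c:T, e:T. ✓
f: successors {a, e, g}; not p there: a:T, e:T, g:F. ✗
g: successors {a, c, e, h}; not p there: a:T, c:T, e:T, h:T. ✓
h: successors {a, e, h}; not p there: a:T, e:T, h:T. ✓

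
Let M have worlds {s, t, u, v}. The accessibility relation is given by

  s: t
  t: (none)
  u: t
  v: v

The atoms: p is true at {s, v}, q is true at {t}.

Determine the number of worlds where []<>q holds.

1

s: successors {t}; <>q there: t:F. ✗
t: no successors, so []<>q holds vacuously. ✓
u: successors {t}; <>q there: t:F. ✗
v: successors {v}; <>q there: v:F. ✗
Satisfying worlds: {t}.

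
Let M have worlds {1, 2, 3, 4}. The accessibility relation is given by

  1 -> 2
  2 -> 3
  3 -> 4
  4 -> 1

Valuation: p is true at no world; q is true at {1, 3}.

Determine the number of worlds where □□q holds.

2

1: successors {2}; □q there: 2:T. ✓
2: successors {3}; □q there: 3:F. ✗
3: successors {4}; □q there: 4:T. ✓
4: successors {1}; □q there: 1:F. ✗
Satisfying worlds: {1, 3}.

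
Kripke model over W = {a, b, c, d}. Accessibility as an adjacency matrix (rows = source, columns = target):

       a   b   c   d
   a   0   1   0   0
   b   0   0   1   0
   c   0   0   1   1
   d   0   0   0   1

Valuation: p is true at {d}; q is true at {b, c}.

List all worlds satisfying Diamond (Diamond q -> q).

a: successors {b}; Diamond q -> q there: b:T. ✓
b: successors {c}; Diamond q -> q there: c:T. ✓
c: successors {c, d}; Diamond q -> q there: c:T, d:T. ✓
d: successors {d}; Diamond q -> q there: d:T. ✓

{a, b, c, d}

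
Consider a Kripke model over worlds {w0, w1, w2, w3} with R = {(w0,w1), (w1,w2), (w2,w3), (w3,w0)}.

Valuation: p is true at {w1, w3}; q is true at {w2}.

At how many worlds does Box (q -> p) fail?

1

w0: successors {w1}; q -> p there: w1:T. ✓
w1: successors {w2}; q -> p there: w2:F. ✗
w2: successors {w3}; q -> p there: w3:T. ✓
w3: successors {w0}; q -> p there: w0:T. ✓
Satisfying worlds: {w0, w2, w3}.
So Box (q -> p) fails at the other 1 world.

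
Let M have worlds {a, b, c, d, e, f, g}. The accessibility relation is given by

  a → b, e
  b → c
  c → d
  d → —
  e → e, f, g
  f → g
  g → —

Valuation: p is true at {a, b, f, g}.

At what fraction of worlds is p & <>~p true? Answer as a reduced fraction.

a: p is T, <>~p is T. ✓
b: p is T, <>~p is T. ✓
c: p is F, <>~p is T. ✗
d: p is F, <>~p is F. ✗
e: p is F, <>~p is T. ✗
f: p is T, <>~p is F. ✗
g: p is T, <>~p is F. ✗
That's 2 of 7 worlds, so 2/7.

2/7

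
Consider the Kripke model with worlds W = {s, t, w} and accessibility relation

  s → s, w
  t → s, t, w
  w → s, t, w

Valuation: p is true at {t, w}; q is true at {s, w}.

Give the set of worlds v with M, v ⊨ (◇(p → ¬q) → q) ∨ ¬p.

{s, w}

s: ◇(p → ¬q) → q is T, ¬p is T. ✓
t: ◇(p → ¬q) → q is F, ¬p is F. ✗
w: ◇(p → ¬q) → q is T, ¬p is F. ✓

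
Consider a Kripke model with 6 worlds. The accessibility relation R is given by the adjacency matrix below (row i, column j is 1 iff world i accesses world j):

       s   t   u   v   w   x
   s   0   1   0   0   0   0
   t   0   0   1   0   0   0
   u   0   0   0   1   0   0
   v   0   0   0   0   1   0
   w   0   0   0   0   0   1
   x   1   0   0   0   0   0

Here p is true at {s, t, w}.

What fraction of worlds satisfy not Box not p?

1/2

s: Box not p is F. ✓
t: Box not p is T. ✗
u: Box not p is T. ✗
v: Box not p is F. ✓
w: Box not p is T. ✗
x: Box not p is F. ✓
That's 3 of 6 worlds, so 3/6 = 1/2.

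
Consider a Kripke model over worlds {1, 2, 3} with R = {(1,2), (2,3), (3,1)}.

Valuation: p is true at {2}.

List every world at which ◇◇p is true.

{3}

1: successors {2}; ◇p there: 2:F. ✗
2: successors {3}; ◇p there: 3:F. ✗
3: successors {1}; ◇p there: 1:T. ✓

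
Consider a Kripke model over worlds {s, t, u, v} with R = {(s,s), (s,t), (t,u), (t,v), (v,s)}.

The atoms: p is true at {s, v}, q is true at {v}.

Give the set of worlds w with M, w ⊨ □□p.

s: successors {s, t}; □p there: s:F, t:F. ✗
t: successors {u, v}; □p there: u:T, v:T. ✓
u: no successors, so □□p holds vacuously. ✓
v: successors {s}; □p there: s:F. ✗

{t, u}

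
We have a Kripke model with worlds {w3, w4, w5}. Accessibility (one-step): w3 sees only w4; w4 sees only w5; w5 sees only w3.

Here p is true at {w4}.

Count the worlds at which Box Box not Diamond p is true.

w3: successors {w4}; Box not Diamond p there: w4:T. ✓
w4: successors {w5}; Box not Diamond p there: w5:F. ✗
w5: successors {w3}; Box not Diamond p there: w3:T. ✓
Satisfying worlds: {w3, w5}.

2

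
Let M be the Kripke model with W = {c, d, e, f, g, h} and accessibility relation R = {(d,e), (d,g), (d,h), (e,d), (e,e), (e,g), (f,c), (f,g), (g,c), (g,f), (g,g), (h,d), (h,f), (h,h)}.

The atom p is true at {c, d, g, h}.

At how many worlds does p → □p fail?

c: p is T, □p is T. ✓
d: p is T, □p is F. ✗
e: p is F, □p is F. ✓
f: p is F, □p is T. ✓
g: p is T, □p is F. ✗
h: p is T, □p is F. ✗
Satisfying worlds: {c, e, f}.
So p → □p fails at the other 3 worlds.

3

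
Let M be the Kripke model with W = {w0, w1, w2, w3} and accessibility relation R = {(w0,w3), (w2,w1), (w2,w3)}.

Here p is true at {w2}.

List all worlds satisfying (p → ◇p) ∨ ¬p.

w0: p → ◇p is T, ¬p is T. ✓
w1: p → ◇p is T, ¬p is T. ✓
w2: p → ◇p is F, ¬p is F. ✗
w3: p → ◇p is T, ¬p is T. ✓

{w0, w1, w3}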